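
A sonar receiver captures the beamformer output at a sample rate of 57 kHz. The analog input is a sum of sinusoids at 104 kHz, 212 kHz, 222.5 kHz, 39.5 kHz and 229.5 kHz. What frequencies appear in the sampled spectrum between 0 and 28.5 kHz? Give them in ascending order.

1.5 kHz, 5.5 kHz, 10 kHz, 16 kHz, 17.5 kHz

fs/2 = 28.5 kHz.
104 kHz mod fs = 47 kHz.
47 kHz > fs/2 = 28.5 kHz, folds to fs − 47 kHz = 10 kHz.
212 kHz mod fs = 41 kHz.
41 kHz > fs/2 = 28.5 kHz, folds to fs − 41 kHz = 16 kHz.
222.5 kHz mod fs = 51.5 kHz.
51.5 kHz > fs/2 = 28.5 kHz, folds to fs − 51.5 kHz = 5.5 kHz.
39.5 kHz > fs/2 = 28.5 kHz, folds to fs − 39.5 kHz = 17.5 kHz.
229.5 kHz mod fs = 1.5 kHz.
1.5 kHz ≤ fs/2 = 28.5 kHz, appears at 1.5 kHz.
Distinct values: {1.5 kHz, 5.5 kHz, 10 kHz, 16 kHz, 17.5 kHz}.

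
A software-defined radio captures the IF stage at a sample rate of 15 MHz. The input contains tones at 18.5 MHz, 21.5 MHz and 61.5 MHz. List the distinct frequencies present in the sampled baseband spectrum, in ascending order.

fs/2 = 7.5 MHz.
18.5 MHz mod fs = 3.5 MHz.
3.5 MHz ≤ fs/2 = 7.5 MHz, appears at 3.5 MHz.
21.5 MHz mod fs = 6.5 MHz.
6.5 MHz ≤ fs/2 = 7.5 MHz, appears at 6.5 MHz.
61.5 MHz mod fs = 1.5 MHz.
1.5 MHz ≤ fs/2 = 7.5 MHz, appears at 1.5 MHz.
Distinct values: {1.5 MHz, 3.5 MHz, 6.5 MHz}.

1.5 MHz, 3.5 MHz, 6.5 MHz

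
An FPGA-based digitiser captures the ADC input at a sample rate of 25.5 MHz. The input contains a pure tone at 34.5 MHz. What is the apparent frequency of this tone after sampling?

9 MHz

34.5 MHz mod fs = 9 MHz.
9 MHz ≤ fs/2 = 12.75 MHz, appears at 9 MHz.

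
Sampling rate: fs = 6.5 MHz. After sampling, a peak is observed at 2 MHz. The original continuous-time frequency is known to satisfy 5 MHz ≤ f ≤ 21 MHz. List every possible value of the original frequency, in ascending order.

Frequencies that alias to 2 MHz are k·fs ± 2 MHz for integer k ≥ 0.
k=0: 2 MHz.
k=1: 4.5 MHz, 8.5 MHz.
k=2: 11 MHz, 15 MHz.
k=3: 17.5 MHz, 21.5 MHz.
k=4: 24 MHz, 28 MHz.
Within [5 MHz, 21 MHz]: 8.5 MHz, 11 MHz, 15 MHz, 17.5 MHz.

8.5 MHz, 11 MHz, 15 MHz, 17.5 MHz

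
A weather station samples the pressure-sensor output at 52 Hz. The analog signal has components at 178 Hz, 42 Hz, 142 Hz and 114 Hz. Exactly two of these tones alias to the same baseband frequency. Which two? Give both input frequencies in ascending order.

fs/2 = 26 Hz.
178 Hz mod fs = 22 Hz.
22 Hz ≤ fs/2 = 26 Hz, appears at 22 Hz.
42 Hz > fs/2 = 26 Hz, folds to fs − 42 Hz = 10 Hz.
142 Hz mod fs = 38 Hz.
38 Hz > fs/2 = 26 Hz, folds to fs − 38 Hz = 14 Hz.
114 Hz mod fs = 10 Hz.
10 Hz ≤ fs/2 = 26 Hz, appears at 10 Hz.
42 Hz and 114 Hz both map to 10 Hz.

42 Hz, 114 Hz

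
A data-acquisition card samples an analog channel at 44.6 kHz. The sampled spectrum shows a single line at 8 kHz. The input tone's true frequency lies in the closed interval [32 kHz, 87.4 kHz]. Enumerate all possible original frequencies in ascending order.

Frequencies that alias to 8 kHz are k·fs ± 8 kHz for integer k ≥ 0.
k=0: 8 kHz.
k=1: 36.6 kHz, 52.6 kHz.
k=2: 81.2 kHz, 97.2 kHz.
k=3: 125.8 kHz, 141.8 kHz.
Within [32 kHz, 87.4 kHz]: 36.6 kHz, 52.6 kHz, 81.2 kHz.

36.6 kHz, 52.6 kHz, 81.2 kHz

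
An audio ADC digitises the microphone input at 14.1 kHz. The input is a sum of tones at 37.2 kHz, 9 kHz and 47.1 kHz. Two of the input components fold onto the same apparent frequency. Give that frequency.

fs/2 = 7.05 kHz.
37.2 kHz mod fs = 9 kHz.
9 kHz > fs/2 = 7.05 kHz, folds to fs − 9 kHz = 5.1 kHz.
9 kHz > fs/2 = 7.05 kHz, folds to fs − 9 kHz = 5.1 kHz.
47.1 kHz mod fs = 4.8 kHz.
4.8 kHz ≤ fs/2 = 7.05 kHz, appears at 4.8 kHz.
9 kHz and 37.2 kHz both map to 5.1 kHz.

5.1 kHz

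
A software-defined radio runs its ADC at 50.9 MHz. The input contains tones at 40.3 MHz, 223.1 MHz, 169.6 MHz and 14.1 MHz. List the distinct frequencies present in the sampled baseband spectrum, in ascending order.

10.6 MHz, 14.1 MHz, 16.9 MHz, 19.5 MHz

fs/2 = 25.45 MHz.
40.3 MHz > fs/2 = 25.45 MHz, folds to fs − 40.3 MHz = 10.6 MHz.
223.1 MHz mod fs = 19.5 MHz.
19.5 MHz ≤ fs/2 = 25.45 MHz, appears at 19.5 MHz.
169.6 MHz mod fs = 16.9 MHz.
16.9 MHz ≤ fs/2 = 25.45 MHz, appears at 16.9 MHz.
14.1 MHz ≤ fs/2 = 25.45 MHz, passes unchanged.
Distinct values: {10.6 MHz, 14.1 MHz, 16.9 MHz, 19.5 MHz}.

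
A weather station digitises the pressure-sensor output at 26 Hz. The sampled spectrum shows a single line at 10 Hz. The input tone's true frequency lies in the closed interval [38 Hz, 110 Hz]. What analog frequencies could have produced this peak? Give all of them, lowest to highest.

Frequencies that alias to 10 Hz are k·fs ± 10 Hz for integer k ≥ 0.
k=0: 10 Hz.
k=1: 16 Hz, 36 Hz.
k=2: 42 Hz, 62 Hz.
k=3: 68 Hz, 88 Hz.
k=4: 94 Hz, 114 Hz.
k=5: 120 Hz, 140 Hz.
Within [38 Hz, 110 Hz]: 42 Hz, 62 Hz, 68 Hz, 88 Hz, 94 Hz.

42 Hz, 62 Hz, 68 Hz, 88 Hz, 94 Hz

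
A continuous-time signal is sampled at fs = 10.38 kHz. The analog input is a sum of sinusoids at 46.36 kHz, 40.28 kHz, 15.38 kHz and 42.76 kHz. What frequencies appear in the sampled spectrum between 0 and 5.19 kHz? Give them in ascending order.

fs/2 = 5.19 kHz.
46.36 kHz mod fs = 4.84 kHz.
4.84 kHz ≤ fs/2 = 5.19 kHz, appears at 4.84 kHz.
40.28 kHz mod fs = 9.14 kHz.
9.14 kHz > fs/2 = 5.19 kHz, folds to fs − 9.14 kHz = 1.24 kHz.
15.38 kHz mod fs = 5 kHz.
5 kHz ≤ fs/2 = 5.19 kHz, appears at 5 kHz.
42.76 kHz mod fs = 1.24 kHz.
1.24 kHz ≤ fs/2 = 5.19 kHz, appears at 1.24 kHz.
Distinct values: {1.24 kHz, 4.84 kHz, 5 kHz}.

1.24 kHz, 4.84 kHz, 5 kHz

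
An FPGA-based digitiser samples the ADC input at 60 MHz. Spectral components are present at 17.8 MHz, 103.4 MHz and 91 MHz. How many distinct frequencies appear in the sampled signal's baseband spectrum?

3

fs/2 = 30 MHz.
17.8 MHz ≤ fs/2 = 30 MHz, passes unchanged.
103.4 MHz mod fs = 43.4 MHz.
43.4 MHz > fs/2 = 30 MHz, folds to fs − 43.4 MHz = 16.6 MHz.
91 MHz mod fs = 31 MHz.
31 MHz > fs/2 = 30 MHz, folds to fs − 31 MHz = 29 MHz.
Distinct values: {16.6 MHz, 17.8 MHz, 29 MHz} → 3.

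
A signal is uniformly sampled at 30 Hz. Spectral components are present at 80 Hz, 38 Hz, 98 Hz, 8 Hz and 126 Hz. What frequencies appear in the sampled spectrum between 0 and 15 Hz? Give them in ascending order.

6 Hz, 8 Hz, 10 Hz

fs/2 = 15 Hz.
80 Hz mod fs = 20 Hz.
20 Hz > fs/2 = 15 Hz, folds to fs − 20 Hz = 10 Hz.
38 Hz mod fs = 8 Hz.
8 Hz ≤ fs/2 = 15 Hz, appears at 8 Hz.
98 Hz mod fs = 8 Hz.
8 Hz ≤ fs/2 = 15 Hz, appears at 8 Hz.
8 Hz ≤ fs/2 = 15 Hz, passes unchanged.
126 Hz mod fs = 6 Hz.
6 Hz ≤ fs/2 = 15 Hz, appears at 6 Hz.
Distinct values: {6 Hz, 8 Hz, 10 Hz}.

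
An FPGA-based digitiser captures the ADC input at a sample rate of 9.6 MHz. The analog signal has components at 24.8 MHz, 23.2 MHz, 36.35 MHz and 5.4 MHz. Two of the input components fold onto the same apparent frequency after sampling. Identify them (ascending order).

23.2 MHz, 24.8 MHz

fs/2 = 4.8 MHz.
24.8 MHz mod fs = 5.6 MHz.
5.6 MHz > fs/2 = 4.8 MHz, folds to fs − 5.6 MHz = 4 MHz.
23.2 MHz mod fs = 4 MHz.
4 MHz ≤ fs/2 = 4.8 MHz, appears at 4 MHz.
36.35 MHz mod fs = 7.55 MHz.
7.55 MHz > fs/2 = 4.8 MHz, folds to fs − 7.55 MHz = 2.05 MHz.
5.4 MHz > fs/2 = 4.8 MHz, folds to fs − 5.4 MHz = 4.2 MHz.
23.2 MHz and 24.8 MHz both map to 4 MHz.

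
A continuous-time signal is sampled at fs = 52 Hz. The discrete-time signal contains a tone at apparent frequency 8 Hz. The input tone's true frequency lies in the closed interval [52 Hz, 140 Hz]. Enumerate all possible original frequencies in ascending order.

Frequencies that alias to 8 Hz are k·fs ± 8 Hz for integer k ≥ 0.
k=0: 8 Hz.
k=1: 44 Hz, 60 Hz.
k=2: 96 Hz, 112 Hz.
k=3: 148 Hz, 164 Hz.
Within [52 Hz, 140 Hz]: 60 Hz, 96 Hz, 112 Hz.

60 Hz, 96 Hz, 112 Hz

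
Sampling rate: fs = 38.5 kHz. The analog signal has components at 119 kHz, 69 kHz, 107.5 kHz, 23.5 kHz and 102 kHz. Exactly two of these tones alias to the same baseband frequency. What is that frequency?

fs/2 = 19.25 kHz.
119 kHz mod fs = 3.5 kHz.
3.5 kHz ≤ fs/2 = 19.25 kHz, appears at 3.5 kHz.
69 kHz mod fs = 30.5 kHz.
30.5 kHz > fs/2 = 19.25 kHz, folds to fs − 30.5 kHz = 8 kHz.
107.5 kHz mod fs = 30.5 kHz.
30.5 kHz > fs/2 = 19.25 kHz, folds to fs − 30.5 kHz = 8 kHz.
23.5 kHz > fs/2 = 19.25 kHz, folds to fs − 23.5 kHz = 15 kHz.
102 kHz mod fs = 25 kHz.
25 kHz > fs/2 = 19.25 kHz, folds to fs − 25 kHz = 13.5 kHz.
69 kHz and 107.5 kHz both map to 8 kHz.

8 kHz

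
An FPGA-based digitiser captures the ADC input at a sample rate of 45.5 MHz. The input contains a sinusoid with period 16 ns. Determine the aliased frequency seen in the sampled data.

17 MHz

T = 16 ns → f = 1/T = 62.5 MHz.
62.5 MHz mod fs = 17 MHz.
17 MHz ≤ fs/2 = 22.75 MHz, appears at 17 MHz.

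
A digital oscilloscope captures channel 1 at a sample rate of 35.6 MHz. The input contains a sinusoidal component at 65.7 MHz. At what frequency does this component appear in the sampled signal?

65.7 MHz mod fs = 30.1 MHz.
30.1 MHz > fs/2 = 17.8 MHz, folds to fs − 30.1 MHz = 5.5 MHz.

5.5 MHz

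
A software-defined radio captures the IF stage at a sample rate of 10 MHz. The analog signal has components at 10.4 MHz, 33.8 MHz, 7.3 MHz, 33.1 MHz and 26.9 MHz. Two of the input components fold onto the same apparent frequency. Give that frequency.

fs/2 = 5 MHz.
10.4 MHz mod fs = 0.4 MHz.
0.4 MHz ≤ fs/2 = 5 MHz, appears at 0.4 MHz.
33.8 MHz mod fs = 3.8 MHz.
3.8 MHz ≤ fs/2 = 5 MHz, appears at 3.8 MHz.
7.3 MHz > fs/2 = 5 MHz, folds to fs − 7.3 MHz = 2.7 MHz.
33.1 MHz mod fs = 3.1 MHz.
3.1 MHz ≤ fs/2 = 5 MHz, appears at 3.1 MHz.
26.9 MHz mod fs = 6.9 MHz.
6.9 MHz > fs/2 = 5 MHz, folds to fs − 6.9 MHz = 3.1 MHz.
26.9 MHz and 33.1 MHz both map to 3.1 MHz.

3.1 MHz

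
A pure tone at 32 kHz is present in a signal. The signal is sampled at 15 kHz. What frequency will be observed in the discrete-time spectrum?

2 kHz

32 kHz mod fs = 2 kHz.
2 kHz ≤ fs/2 = 7.5 kHz, appears at 2 kHz.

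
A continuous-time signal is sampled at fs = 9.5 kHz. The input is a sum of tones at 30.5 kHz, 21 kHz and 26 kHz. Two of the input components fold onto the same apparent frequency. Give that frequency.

fs/2 = 4.75 kHz.
30.5 kHz mod fs = 2 kHz.
2 kHz ≤ fs/2 = 4.75 kHz, appears at 2 kHz.
21 kHz mod fs = 2 kHz.
2 kHz ≤ fs/2 = 4.75 kHz, appears at 2 kHz.
26 kHz mod fs = 7 kHz.
7 kHz > fs/2 = 4.75 kHz, folds to fs − 7 kHz = 2.5 kHz.
21 kHz and 30.5 kHz both map to 2 kHz.

2 kHz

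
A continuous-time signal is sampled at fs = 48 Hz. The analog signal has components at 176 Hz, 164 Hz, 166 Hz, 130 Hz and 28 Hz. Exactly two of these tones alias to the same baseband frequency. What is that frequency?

20 Hz

fs/2 = 24 Hz.
176 Hz mod fs = 32 Hz.
32 Hz > fs/2 = 24 Hz, folds to fs − 32 Hz = 16 Hz.
164 Hz mod fs = 20 Hz.
20 Hz ≤ fs/2 = 24 Hz, appears at 20 Hz.
166 Hz mod fs = 22 Hz.
22 Hz ≤ fs/2 = 24 Hz, appears at 22 Hz.
130 Hz mod fs = 34 Hz.
34 Hz > fs/2 = 24 Hz, folds to fs − 34 Hz = 14 Hz.
28 Hz > fs/2 = 24 Hz, folds to fs − 28 Hz = 20 Hz.
28 Hz and 164 Hz both map to 20 Hz.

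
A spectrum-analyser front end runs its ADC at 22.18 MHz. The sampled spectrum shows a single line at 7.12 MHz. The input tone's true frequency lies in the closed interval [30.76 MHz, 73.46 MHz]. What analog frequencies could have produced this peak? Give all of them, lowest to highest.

37.24 MHz, 51.48 MHz, 59.42 MHz

Frequencies that alias to 7.12 MHz are k·fs ± 7.12 MHz for integer k ≥ 0.
k=0: 7.12 MHz.
k=1: 15.06 MHz, 29.3 MHz.
k=2: 37.24 MHz, 51.48 MHz.
k=3: 59.42 MHz, 73.66 MHz.
k=4: 81.6 MHz, 95.84 MHz.
Within [30.76 MHz, 73.46 MHz]: 37.24 MHz, 51.48 MHz, 59.42 MHz.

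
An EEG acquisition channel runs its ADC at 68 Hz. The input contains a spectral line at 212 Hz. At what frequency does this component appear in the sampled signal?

8 Hz

212 Hz mod fs = 8 Hz.
8 Hz ≤ fs/2 = 34 Hz, appears at 8 Hz.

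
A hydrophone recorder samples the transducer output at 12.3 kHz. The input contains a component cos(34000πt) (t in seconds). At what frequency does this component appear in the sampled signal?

ω = 34000π rad/s → f = ω/(2π) = 17000 Hz = 17 kHz.
17 kHz mod fs = 4.7 kHz.
4.7 kHz ≤ fs/2 = 6.15 kHz, appears at 4.7 kHz.

4.7 kHz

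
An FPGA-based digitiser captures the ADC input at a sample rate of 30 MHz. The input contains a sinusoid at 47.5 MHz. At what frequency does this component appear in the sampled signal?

12.5 MHz

47.5 MHz mod fs = 17.5 MHz.
17.5 MHz > fs/2 = 15 MHz, folds to fs − 17.5 MHz = 12.5 MHz.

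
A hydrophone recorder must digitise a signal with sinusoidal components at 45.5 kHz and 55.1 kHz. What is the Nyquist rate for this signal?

110.2 kHz

Highest-frequency component: 55.1 kHz.
Nyquist rate = 2 × 55.1 kHz = 110.2 kHz.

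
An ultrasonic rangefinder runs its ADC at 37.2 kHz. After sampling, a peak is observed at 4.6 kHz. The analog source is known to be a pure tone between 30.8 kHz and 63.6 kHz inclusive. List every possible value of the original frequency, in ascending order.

Frequencies that alias to 4.6 kHz are k·fs ± 4.6 kHz for integer k ≥ 0.
k=0: 4.6 kHz.
k=1: 32.6 kHz, 41.8 kHz.
k=2: 69.8 kHz, 79 kHz.
Within [30.8 kHz, 63.6 kHz]: 32.6 kHz, 41.8 kHz.

32.6 kHz, 41.8 kHz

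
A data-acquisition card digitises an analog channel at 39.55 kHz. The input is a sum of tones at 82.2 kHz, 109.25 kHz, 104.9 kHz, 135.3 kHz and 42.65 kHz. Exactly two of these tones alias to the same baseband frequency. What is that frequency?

fs/2 = 19.775 kHz.
82.2 kHz mod fs = 3.1 kHz.
3.1 kHz ≤ fs/2 = 19.775 kHz, appears at 3.1 kHz.
109.25 kHz mod fs = 30.15 kHz.
30.15 kHz > fs/2 = 19.775 kHz, folds to fs − 30.15 kHz = 9.4 kHz.
104.9 kHz mod fs = 25.8 kHz.
25.8 kHz > fs/2 = 19.775 kHz, folds to fs − 25.8 kHz = 13.75 kHz.
135.3 kHz mod fs = 16.65 kHz.
16.65 kHz ≤ fs/2 = 19.775 kHz, appears at 16.65 kHz.
42.65 kHz mod fs = 3.1 kHz.
3.1 kHz ≤ fs/2 = 19.775 kHz, appears at 3.1 kHz.
42.65 kHz and 82.2 kHz both map to 3.1 kHz.

3.1 kHz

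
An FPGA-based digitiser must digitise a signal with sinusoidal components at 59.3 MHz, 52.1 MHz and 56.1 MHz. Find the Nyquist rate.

Highest-frequency component: 59.3 MHz.
Nyquist rate = 2 × 59.3 MHz = 118.6 MHz.

118.6 MHz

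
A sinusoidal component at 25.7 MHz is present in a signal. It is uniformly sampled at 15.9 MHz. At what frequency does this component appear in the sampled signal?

25.7 MHz mod fs = 9.8 MHz.
9.8 MHz > fs/2 = 7.95 MHz, folds to fs − 9.8 MHz = 6.1 MHz.

6.1 MHz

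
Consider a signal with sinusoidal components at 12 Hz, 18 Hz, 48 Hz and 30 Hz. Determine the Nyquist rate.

96 Hz

Highest-frequency component: 48 Hz.
Nyquist rate = 2 × 48 Hz = 96 Hz.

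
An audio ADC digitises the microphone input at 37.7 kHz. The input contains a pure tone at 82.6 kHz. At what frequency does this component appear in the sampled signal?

82.6 kHz mod fs = 7.2 kHz.
7.2 kHz ≤ fs/2 = 18.85 kHz, appears at 7.2 kHz.

7.2 kHz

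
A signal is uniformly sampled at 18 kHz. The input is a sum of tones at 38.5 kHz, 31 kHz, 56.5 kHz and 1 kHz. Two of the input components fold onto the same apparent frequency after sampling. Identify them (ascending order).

fs/2 = 9 kHz.
38.5 kHz mod fs = 2.5 kHz.
2.5 kHz ≤ fs/2 = 9 kHz, appears at 2.5 kHz.
31 kHz mod fs = 13 kHz.
13 kHz > fs/2 = 9 kHz, folds to fs − 13 kHz = 5 kHz.
56.5 kHz mod fs = 2.5 kHz.
2.5 kHz ≤ fs/2 = 9 kHz, appears at 2.5 kHz.
1 kHz ≤ fs/2 = 9 kHz, passes unchanged.
38.5 kHz and 56.5 kHz both map to 2.5 kHz.

38.5 kHz, 56.5 kHz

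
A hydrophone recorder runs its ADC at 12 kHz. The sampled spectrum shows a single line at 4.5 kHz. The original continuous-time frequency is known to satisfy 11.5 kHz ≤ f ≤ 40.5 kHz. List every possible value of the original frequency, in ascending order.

Frequencies that alias to 4.5 kHz are k·fs ± 4.5 kHz for integer k ≥ 0.
k=0: 4.5 kHz.
k=1: 7.5 kHz, 16.5 kHz.
k=2: 19.5 kHz, 28.5 kHz.
k=3: 31.5 kHz, 40.5 kHz.
k=4: 43.5 kHz, 52.5 kHz.
Within [11.5 kHz, 40.5 kHz]: 16.5 kHz, 19.5 kHz, 28.5 kHz, 31.5 kHz, 40.5 kHz.

16.5 kHz, 19.5 kHz, 28.5 kHz, 31.5 kHz, 40.5 kHz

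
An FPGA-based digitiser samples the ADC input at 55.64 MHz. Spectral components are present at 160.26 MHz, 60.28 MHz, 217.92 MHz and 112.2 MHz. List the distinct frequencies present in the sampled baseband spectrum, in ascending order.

fs/2 = 27.82 MHz.
160.26 MHz mod fs = 48.98 MHz.
48.98 MHz > fs/2 = 27.82 MHz, folds to fs − 48.98 MHz = 6.66 MHz.
60.28 MHz mod fs = 4.64 MHz.
4.64 MHz ≤ fs/2 = 27.82 MHz, appears at 4.64 MHz.
217.92 MHz mod fs = 51 MHz.
51 MHz > fs/2 = 27.82 MHz, folds to fs − 51 MHz = 4.64 MHz.
112.2 MHz mod fs = 0.92 MHz.
0.92 MHz ≤ fs/2 = 27.82 MHz, appears at 0.92 MHz.
Distinct values: {0.92 MHz, 4.64 MHz, 6.66 MHz}.

0.92 MHz, 4.64 MHz, 6.66 MHz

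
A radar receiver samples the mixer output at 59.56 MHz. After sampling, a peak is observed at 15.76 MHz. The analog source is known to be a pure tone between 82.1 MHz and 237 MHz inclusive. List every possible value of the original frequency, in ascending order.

Frequencies that alias to 15.76 MHz are k·fs ± 15.76 MHz for integer k ≥ 0.
k=0: 15.76 MHz.
k=1: 43.8 MHz, 75.32 MHz.
k=2: 103.36 MHz, 134.88 MHz.
k=3: 162.92 MHz, 194.44 MHz.
k=4: 222.48 MHz, 254 MHz.
k=5: 282.04 MHz, 313.56 MHz.
Within [82.1 MHz, 237 MHz]: 103.36 MHz, 134.88 MHz, 162.92 MHz, 194.44 MHz, 222.48 MHz.

103.36 MHz, 134.88 MHz, 162.92 MHz, 194.44 MHz, 222.48 MHz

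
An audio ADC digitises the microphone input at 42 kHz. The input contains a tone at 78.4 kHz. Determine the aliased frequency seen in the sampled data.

78.4 kHz mod fs = 36.4 kHz.
36.4 kHz > fs/2 = 21 kHz, folds to fs − 36.4 kHz = 5.6 kHz.

5.6 kHz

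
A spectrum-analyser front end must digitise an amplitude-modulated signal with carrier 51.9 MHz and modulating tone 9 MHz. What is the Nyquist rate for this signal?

121.8 MHz

AM sidebands sit at fc ± fm = 42.9 MHz and 60.9 MHz.
Highest-frequency component: 60.9 MHz.
Nyquist rate = 2 × 60.9 MHz = 121.8 MHz.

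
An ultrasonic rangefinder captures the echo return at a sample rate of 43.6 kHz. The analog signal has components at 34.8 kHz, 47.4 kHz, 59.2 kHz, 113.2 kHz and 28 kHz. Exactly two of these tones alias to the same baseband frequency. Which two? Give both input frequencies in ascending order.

28 kHz, 59.2 kHz

fs/2 = 21.8 kHz.
34.8 kHz > fs/2 = 21.8 kHz, folds to fs − 34.8 kHz = 8.8 kHz.
47.4 kHz mod fs = 3.8 kHz.
3.8 kHz ≤ fs/2 = 21.8 kHz, appears at 3.8 kHz.
59.2 kHz mod fs = 15.6 kHz.
15.6 kHz ≤ fs/2 = 21.8 kHz, appears at 15.6 kHz.
113.2 kHz mod fs = 26 kHz.
26 kHz > fs/2 = 21.8 kHz, folds to fs − 26 kHz = 17.6 kHz.
28 kHz > fs/2 = 21.8 kHz, folds to fs − 28 kHz = 15.6 kHz.
28 kHz and 59.2 kHz both map to 15.6 kHz.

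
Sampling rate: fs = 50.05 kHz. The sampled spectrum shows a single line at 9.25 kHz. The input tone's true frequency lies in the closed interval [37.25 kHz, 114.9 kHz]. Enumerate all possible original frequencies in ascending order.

40.8 kHz, 59.3 kHz, 90.85 kHz, 109.35 kHz

Frequencies that alias to 9.25 kHz are k·fs ± 9.25 kHz for integer k ≥ 0.
k=0: 9.25 kHz.
k=1: 40.8 kHz, 59.3 kHz.
k=2: 90.85 kHz, 109.35 kHz.
k=3: 140.9 kHz, 159.4 kHz.
Within [37.25 kHz, 114.9 kHz]: 40.8 kHz, 59.3 kHz, 90.85 kHz, 109.35 kHz.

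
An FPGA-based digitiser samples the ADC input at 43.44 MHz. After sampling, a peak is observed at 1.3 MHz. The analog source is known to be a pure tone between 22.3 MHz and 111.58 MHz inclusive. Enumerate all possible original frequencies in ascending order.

Frequencies that alias to 1.3 MHz are k·fs ± 1.3 MHz for integer k ≥ 0.
k=0: 1.3 MHz.
k=1: 42.14 MHz, 44.74 MHz.
k=2: 85.58 MHz, 88.18 MHz.
k=3: 129.02 MHz, 131.62 MHz.
Within [22.3 MHz, 111.58 MHz]: 42.14 MHz, 44.74 MHz, 85.58 MHz, 88.18 MHz.

42.14 MHz, 44.74 MHz, 85.58 MHz, 88.18 MHz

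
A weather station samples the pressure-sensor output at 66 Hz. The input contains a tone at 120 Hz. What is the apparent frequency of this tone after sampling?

12 Hz

120 Hz mod fs = 54 Hz.
54 Hz > fs/2 = 33 Hz, folds to fs − 54 Hz = 12 Hz.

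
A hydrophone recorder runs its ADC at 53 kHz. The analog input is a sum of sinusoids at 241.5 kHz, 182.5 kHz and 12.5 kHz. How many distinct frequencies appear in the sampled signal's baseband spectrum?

fs/2 = 26.5 kHz.
241.5 kHz mod fs = 29.5 kHz.
29.5 kHz > fs/2 = 26.5 kHz, folds to fs − 29.5 kHz = 23.5 kHz.
182.5 kHz mod fs = 23.5 kHz.
23.5 kHz ≤ fs/2 = 26.5 kHz, appears at 23.5 kHz.
12.5 kHz ≤ fs/2 = 26.5 kHz, passes unchanged.
Distinct values: {12.5 kHz, 23.5 kHz} → 2.

2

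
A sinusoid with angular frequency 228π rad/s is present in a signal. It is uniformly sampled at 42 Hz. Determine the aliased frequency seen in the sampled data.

ω = 228π rad/s → f = ω/(2π) = 114 Hz.
114 Hz mod fs = 30 Hz.
30 Hz > fs/2 = 21 Hz, folds to fs − 30 Hz = 12 Hz.

12 Hz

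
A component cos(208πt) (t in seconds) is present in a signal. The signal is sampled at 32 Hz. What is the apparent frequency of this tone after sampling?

ω = 208π rad/s → f = ω/(2π) = 104 Hz.
104 Hz mod fs = 8 Hz.
8 Hz ≤ fs/2 = 16 Hz, appears at 8 Hz.

8 Hz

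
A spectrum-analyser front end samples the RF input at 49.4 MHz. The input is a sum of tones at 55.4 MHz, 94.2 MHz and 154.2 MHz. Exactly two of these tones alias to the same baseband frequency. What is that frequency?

6 MHz

fs/2 = 24.7 MHz.
55.4 MHz mod fs = 6 MHz.
6 MHz ≤ fs/2 = 24.7 MHz, appears at 6 MHz.
94.2 MHz mod fs = 44.8 MHz.
44.8 MHz > fs/2 = 24.7 MHz, folds to fs − 44.8 MHz = 4.6 MHz.
154.2 MHz mod fs = 6 MHz.
6 MHz ≤ fs/2 = 24.7 MHz, appears at 6 MHz.
55.4 MHz and 154.2 MHz both map to 6 MHz.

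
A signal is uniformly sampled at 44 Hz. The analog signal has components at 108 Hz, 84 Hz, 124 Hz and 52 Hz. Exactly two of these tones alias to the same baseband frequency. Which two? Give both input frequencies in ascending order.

fs/2 = 22 Hz.
108 Hz mod fs = 20 Hz.
20 Hz ≤ fs/2 = 22 Hz, appears at 20 Hz.
84 Hz mod fs = 40 Hz.
40 Hz > fs/2 = 22 Hz, folds to fs − 40 Hz = 4 Hz.
124 Hz mod fs = 36 Hz.
36 Hz > fs/2 = 22 Hz, folds to fs − 36 Hz = 8 Hz.
52 Hz mod fs = 8 Hz.
8 Hz ≤ fs/2 = 22 Hz, appears at 8 Hz.
52 Hz and 124 Hz both map to 8 Hz.

52 Hz, 124 Hz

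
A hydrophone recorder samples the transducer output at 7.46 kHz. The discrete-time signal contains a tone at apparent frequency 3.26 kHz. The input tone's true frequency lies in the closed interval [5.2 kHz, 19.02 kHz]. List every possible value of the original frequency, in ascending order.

Frequencies that alias to 3.26 kHz are k·fs ± 3.26 kHz for integer k ≥ 0.
k=0: 3.26 kHz.
k=1: 4.2 kHz, 10.72 kHz.
k=2: 11.66 kHz, 18.18 kHz.
k=3: 19.12 kHz, 25.64 kHz.
Within [5.2 kHz, 19.02 kHz]: 10.72 kHz, 11.66 kHz, 18.18 kHz.

10.72 kHz, 11.66 kHz, 18.18 kHz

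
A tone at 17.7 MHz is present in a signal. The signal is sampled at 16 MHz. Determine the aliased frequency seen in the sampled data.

1.7 MHz

17.7 MHz mod fs = 1.7 MHz.
1.7 MHz ≤ fs/2 = 8 MHz, appears at 1.7 MHz.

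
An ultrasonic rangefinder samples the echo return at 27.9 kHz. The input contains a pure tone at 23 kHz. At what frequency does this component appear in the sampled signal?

4.9 kHz

23 kHz > fs/2 = 13.95 kHz, folds to fs − 23 kHz = 4.9 kHz.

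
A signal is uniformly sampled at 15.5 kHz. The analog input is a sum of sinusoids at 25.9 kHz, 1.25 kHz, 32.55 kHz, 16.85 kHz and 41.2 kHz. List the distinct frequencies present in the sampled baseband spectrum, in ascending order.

1.25 kHz, 1.35 kHz, 1.55 kHz, 5.1 kHz, 5.3 kHz

fs/2 = 7.75 kHz.
25.9 kHz mod fs = 10.4 kHz.
10.4 kHz > fs/2 = 7.75 kHz, folds to fs − 10.4 kHz = 5.1 kHz.
1.25 kHz ≤ fs/2 = 7.75 kHz, passes unchanged.
32.55 kHz mod fs = 1.55 kHz.
1.55 kHz ≤ fs/2 = 7.75 kHz, appears at 1.55 kHz.
16.85 kHz mod fs = 1.35 kHz.
1.35 kHz ≤ fs/2 = 7.75 kHz, appears at 1.35 kHz.
41.2 kHz mod fs = 10.2 kHz.
10.2 kHz > fs/2 = 7.75 kHz, folds to fs − 10.2 kHz = 5.3 kHz.
Distinct values: {1.25 kHz, 1.35 kHz, 1.55 kHz, 5.1 kHz, 5.3 kHz}.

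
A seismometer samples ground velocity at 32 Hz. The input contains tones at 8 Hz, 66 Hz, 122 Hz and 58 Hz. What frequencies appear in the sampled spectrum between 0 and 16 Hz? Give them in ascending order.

fs/2 = 16 Hz.
8 Hz ≤ fs/2 = 16 Hz, passes unchanged.
66 Hz mod fs = 2 Hz.
2 Hz ≤ fs/2 = 16 Hz, appears at 2 Hz.
122 Hz mod fs = 26 Hz.
26 Hz > fs/2 = 16 Hz, folds to fs − 26 Hz = 6 Hz.
58 Hz mod fs = 26 Hz.
26 Hz > fs/2 = 16 Hz, folds to fs − 26 Hz = 6 Hz.
Distinct values: {2 Hz, 6 Hz, 8 Hz}.

2 Hz, 6 Hz, 8 Hz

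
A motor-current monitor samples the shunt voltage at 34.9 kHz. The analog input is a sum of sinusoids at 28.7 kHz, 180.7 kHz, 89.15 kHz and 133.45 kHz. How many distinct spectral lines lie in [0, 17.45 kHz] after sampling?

fs/2 = 17.45 kHz.
28.7 kHz > fs/2 = 17.45 kHz, folds to fs − 28.7 kHz = 6.2 kHz.
180.7 kHz mod fs = 6.2 kHz.
6.2 kHz ≤ fs/2 = 17.45 kHz, appears at 6.2 kHz.
89.15 kHz mod fs = 19.35 kHz.
19.35 kHz > fs/2 = 17.45 kHz, folds to fs − 19.35 kHz = 15.55 kHz.
133.45 kHz mod fs = 28.75 kHz.
28.75 kHz > fs/2 = 17.45 kHz, folds to fs − 28.75 kHz = 6.15 kHz.
Distinct values: {6.15 kHz, 6.2 kHz, 15.55 kHz} → 3.

3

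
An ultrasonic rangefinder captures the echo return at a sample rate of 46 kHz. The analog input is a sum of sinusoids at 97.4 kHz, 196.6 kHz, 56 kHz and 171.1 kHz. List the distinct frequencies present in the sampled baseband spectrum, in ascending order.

5.4 kHz, 10 kHz, 12.6 kHz, 12.9 kHz

fs/2 = 23 kHz.
97.4 kHz mod fs = 5.4 kHz.
5.4 kHz ≤ fs/2 = 23 kHz, appears at 5.4 kHz.
196.6 kHz mod fs = 12.6 kHz.
12.6 kHz ≤ fs/2 = 23 kHz, appears at 12.6 kHz.
56 kHz mod fs = 10 kHz.
10 kHz ≤ fs/2 = 23 kHz, appears at 10 kHz.
171.1 kHz mod fs = 33.1 kHz.
33.1 kHz > fs/2 = 23 kHz, folds to fs − 33.1 kHz = 12.9 kHz.
Distinct values: {5.4 kHz, 10 kHz, 12.6 kHz, 12.9 kHz}.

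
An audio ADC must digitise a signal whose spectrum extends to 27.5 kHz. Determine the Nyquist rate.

55 kHz

Nyquist rate = 2 × 27.5 kHz = 55 kHz.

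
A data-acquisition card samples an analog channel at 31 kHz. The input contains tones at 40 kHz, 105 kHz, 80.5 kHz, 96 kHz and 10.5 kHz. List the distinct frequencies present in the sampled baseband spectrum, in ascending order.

3 kHz, 9 kHz, 10.5 kHz, 12 kHz, 12.5 kHz

fs/2 = 15.5 kHz.
40 kHz mod fs = 9 kHz.
9 kHz ≤ fs/2 = 15.5 kHz, appears at 9 kHz.
105 kHz mod fs = 12 kHz.
12 kHz ≤ fs/2 = 15.5 kHz, appears at 12 kHz.
80.5 kHz mod fs = 18.5 kHz.
18.5 kHz > fs/2 = 15.5 kHz, folds to fs − 18.5 kHz = 12.5 kHz.
96 kHz mod fs = 3 kHz.
3 kHz ≤ fs/2 = 15.5 kHz, appears at 3 kHz.
10.5 kHz ≤ fs/2 = 15.5 kHz, passes unchanged.
Distinct values: {3 kHz, 9 kHz, 10.5 kHz, 12 kHz, 12.5 kHz}.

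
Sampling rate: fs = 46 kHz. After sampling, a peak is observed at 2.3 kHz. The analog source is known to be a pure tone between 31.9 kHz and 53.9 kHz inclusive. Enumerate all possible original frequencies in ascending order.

Frequencies that alias to 2.3 kHz are k·fs ± 2.3 kHz for integer k ≥ 0.
k=0: 2.3 kHz.
k=1: 43.7 kHz, 48.3 kHz.
k=2: 89.7 kHz, 94.3 kHz.
Within [31.9 kHz, 53.9 kHz]: 43.7 kHz, 48.3 kHz.

43.7 kHz, 48.3 kHz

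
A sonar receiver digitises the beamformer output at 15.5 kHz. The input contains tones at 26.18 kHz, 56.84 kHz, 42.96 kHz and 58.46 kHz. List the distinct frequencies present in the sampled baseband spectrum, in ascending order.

3.54 kHz, 4.82 kHz, 5.16 kHz

fs/2 = 7.75 kHz.
26.18 kHz mod fs = 10.68 kHz.
10.68 kHz > fs/2 = 7.75 kHz, folds to fs − 10.68 kHz = 4.82 kHz.
56.84 kHz mod fs = 10.34 kHz.
10.34 kHz > fs/2 = 7.75 kHz, folds to fs − 10.34 kHz = 5.16 kHz.
42.96 kHz mod fs = 11.96 kHz.
11.96 kHz > fs/2 = 7.75 kHz, folds to fs − 11.96 kHz = 3.54 kHz.
58.46 kHz mod fs = 11.96 kHz.
11.96 kHz > fs/2 = 7.75 kHz, folds to fs − 11.96 kHz = 3.54 kHz.
Distinct values: {3.54 kHz, 4.82 kHz, 5.16 kHz}.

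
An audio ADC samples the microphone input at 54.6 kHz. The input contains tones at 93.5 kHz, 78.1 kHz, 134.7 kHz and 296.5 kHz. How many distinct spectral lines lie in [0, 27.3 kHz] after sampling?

3

fs/2 = 27.3 kHz.
93.5 kHz mod fs = 38.9 kHz.
38.9 kHz > fs/2 = 27.3 kHz, folds to fs − 38.9 kHz = 15.7 kHz.
78.1 kHz mod fs = 23.5 kHz.
23.5 kHz ≤ fs/2 = 27.3 kHz, appears at 23.5 kHz.
134.7 kHz mod fs = 25.5 kHz.
25.5 kHz ≤ fs/2 = 27.3 kHz, appears at 25.5 kHz.
296.5 kHz mod fs = 23.5 kHz.
23.5 kHz ≤ fs/2 = 27.3 kHz, appears at 23.5 kHz.
Distinct values: {15.7 kHz, 23.5 kHz, 25.5 kHz} → 3.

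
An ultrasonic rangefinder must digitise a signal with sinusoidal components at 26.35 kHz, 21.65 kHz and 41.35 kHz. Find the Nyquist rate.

Highest-frequency component: 41.35 kHz.
Nyquist rate = 2 × 41.35 kHz = 82.7 kHz.

82.7 kHz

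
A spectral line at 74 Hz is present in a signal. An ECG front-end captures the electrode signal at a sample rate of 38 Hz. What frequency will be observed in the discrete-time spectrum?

2 Hz

74 Hz mod fs = 36 Hz.
36 Hz > fs/2 = 19 Hz, folds to fs − 36 Hz = 2 Hz.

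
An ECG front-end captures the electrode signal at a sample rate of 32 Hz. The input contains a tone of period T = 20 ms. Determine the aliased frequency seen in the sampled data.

14 Hz

T = 20 ms → f = 1/T = 50 Hz.
50 Hz mod fs = 18 Hz.
18 Hz > fs/2 = 16 Hz, folds to fs − 18 Hz = 14 Hz.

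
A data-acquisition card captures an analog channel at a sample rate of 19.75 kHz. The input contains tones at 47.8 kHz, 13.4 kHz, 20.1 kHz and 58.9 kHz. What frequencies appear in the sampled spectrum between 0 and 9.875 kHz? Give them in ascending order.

0.35 kHz, 6.35 kHz, 8.3 kHz

fs/2 = 9.875 kHz.
47.8 kHz mod fs = 8.3 kHz.
8.3 kHz ≤ fs/2 = 9.875 kHz, appears at 8.3 kHz.
13.4 kHz > fs/2 = 9.875 kHz, folds to fs − 13.4 kHz = 6.35 kHz.
20.1 kHz mod fs = 0.35 kHz.
0.35 kHz ≤ fs/2 = 9.875 kHz, appears at 0.35 kHz.
58.9 kHz mod fs = 19.4 kHz.
19.4 kHz > fs/2 = 9.875 kHz, folds to fs − 19.4 kHz = 0.35 kHz.
Distinct values: {0.35 kHz, 6.35 kHz, 8.3 kHz}.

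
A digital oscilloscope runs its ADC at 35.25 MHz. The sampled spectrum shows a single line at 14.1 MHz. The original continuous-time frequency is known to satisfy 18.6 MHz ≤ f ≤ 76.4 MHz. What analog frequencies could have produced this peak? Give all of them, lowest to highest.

21.15 MHz, 49.35 MHz, 56.4 MHz

Frequencies that alias to 14.1 MHz are k·fs ± 14.1 MHz for integer k ≥ 0.
k=0: 14.1 MHz.
k=1: 21.15 MHz, 49.35 MHz.
k=2: 56.4 MHz, 84.6 MHz.
k=3: 91.65 MHz, 119.85 MHz.
Within [18.6 MHz, 76.4 MHz]: 21.15 MHz, 49.35 MHz, 56.4 MHz.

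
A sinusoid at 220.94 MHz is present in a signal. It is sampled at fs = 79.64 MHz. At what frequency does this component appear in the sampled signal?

220.94 MHz mod fs = 61.66 MHz.
61.66 MHz > fs/2 = 39.82 MHz, folds to fs − 61.66 MHz = 17.98 MHz.

17.98 MHz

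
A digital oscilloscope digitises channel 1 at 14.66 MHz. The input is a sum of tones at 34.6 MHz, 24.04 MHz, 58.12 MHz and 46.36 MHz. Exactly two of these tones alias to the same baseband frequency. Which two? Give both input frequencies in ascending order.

24.04 MHz, 34.6 MHz

fs/2 = 7.33 MHz.
34.6 MHz mod fs = 5.28 MHz.
5.28 MHz ≤ fs/2 = 7.33 MHz, appears at 5.28 MHz.
24.04 MHz mod fs = 9.38 MHz.
9.38 MHz > fs/2 = 7.33 MHz, folds to fs − 9.38 MHz = 5.28 MHz.
58.12 MHz mod fs = 14.14 MHz.
14.14 MHz > fs/2 = 7.33 MHz, folds to fs − 14.14 MHz = 0.52 MHz.
46.36 MHz mod fs = 2.38 MHz.
2.38 MHz ≤ fs/2 = 7.33 MHz, appears at 2.38 MHz.
24.04 MHz and 34.6 MHz both map to 5.28 MHz.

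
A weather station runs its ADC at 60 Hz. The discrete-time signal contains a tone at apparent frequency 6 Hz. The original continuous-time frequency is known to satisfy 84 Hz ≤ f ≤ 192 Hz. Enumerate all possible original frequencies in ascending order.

114 Hz, 126 Hz, 174 Hz, 186 Hz

Frequencies that alias to 6 Hz are k·fs ± 6 Hz for integer k ≥ 0.
k=0: 6 Hz.
k=1: 54 Hz, 66 Hz.
k=2: 114 Hz, 126 Hz.
k=3: 174 Hz, 186 Hz.
k=4: 234 Hz, 246 Hz.
Within [84 Hz, 192 Hz]: 114 Hz, 126 Hz, 174 Hz, 186 Hz.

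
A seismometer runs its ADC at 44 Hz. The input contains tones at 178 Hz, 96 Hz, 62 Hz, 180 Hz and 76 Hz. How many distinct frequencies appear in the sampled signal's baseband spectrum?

fs/2 = 22 Hz.
178 Hz mod fs = 2 Hz.
2 Hz ≤ fs/2 = 22 Hz, appears at 2 Hz.
96 Hz mod fs = 8 Hz.
8 Hz ≤ fs/2 = 22 Hz, appears at 8 Hz.
62 Hz mod fs = 18 Hz.
18 Hz ≤ fs/2 = 22 Hz, appears at 18 Hz.
180 Hz mod fs = 4 Hz.
4 Hz ≤ fs/2 = 22 Hz, appears at 4 Hz.
76 Hz mod fs = 32 Hz.
32 Hz > fs/2 = 22 Hz, folds to fs − 32 Hz = 12 Hz.
Distinct values: {2 Hz, 4 Hz, 8 Hz, 12 Hz, 18 Hz} → 5.

5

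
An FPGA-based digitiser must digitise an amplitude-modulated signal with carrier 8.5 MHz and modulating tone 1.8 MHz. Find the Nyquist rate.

20.6 MHz

AM sidebands sit at fc ± fm = 6.7 MHz and 10.3 MHz.
Highest-frequency component: 10.3 MHz.
Nyquist rate = 2 × 10.3 MHz = 20.6 MHz.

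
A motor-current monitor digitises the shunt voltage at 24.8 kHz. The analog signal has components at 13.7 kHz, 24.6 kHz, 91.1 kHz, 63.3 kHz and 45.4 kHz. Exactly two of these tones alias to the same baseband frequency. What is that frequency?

11.1 kHz

fs/2 = 12.4 kHz.
13.7 kHz > fs/2 = 12.4 kHz, folds to fs − 13.7 kHz = 11.1 kHz.
24.6 kHz > fs/2 = 12.4 kHz, folds to fs − 24.6 kHz = 0.2 kHz.
91.1 kHz mod fs = 16.7 kHz.
16.7 kHz > fs/2 = 12.4 kHz, folds to fs − 16.7 kHz = 8.1 kHz.
63.3 kHz mod fs = 13.7 kHz.
13.7 kHz > fs/2 = 12.4 kHz, folds to fs − 13.7 kHz = 11.1 kHz.
45.4 kHz mod fs = 20.6 kHz.
20.6 kHz > fs/2 = 12.4 kHz, folds to fs − 20.6 kHz = 4.2 kHz.
13.7 kHz and 63.3 kHz both map to 11.1 kHz.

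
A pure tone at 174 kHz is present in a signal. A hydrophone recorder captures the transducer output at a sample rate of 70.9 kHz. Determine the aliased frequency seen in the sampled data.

174 kHz mod fs = 32.2 kHz.
32.2 kHz ≤ fs/2 = 35.45 kHz, appears at 32.2 kHz.

32.2 kHz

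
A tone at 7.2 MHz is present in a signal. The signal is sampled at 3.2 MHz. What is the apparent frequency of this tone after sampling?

7.2 MHz mod fs = 0.8 MHz.
0.8 MHz ≤ fs/2 = 1.6 MHz, appears at 0.8 MHz.

0.8 MHz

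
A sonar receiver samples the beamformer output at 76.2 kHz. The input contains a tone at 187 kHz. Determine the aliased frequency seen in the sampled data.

187 kHz mod fs = 34.6 kHz.
34.6 kHz ≤ fs/2 = 38.1 kHz, appears at 34.6 kHz.

34.6 kHz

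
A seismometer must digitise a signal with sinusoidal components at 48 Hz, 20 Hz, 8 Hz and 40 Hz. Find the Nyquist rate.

96 Hz

Highest-frequency component: 48 Hz.
Nyquist rate = 2 × 48 Hz = 96 Hz.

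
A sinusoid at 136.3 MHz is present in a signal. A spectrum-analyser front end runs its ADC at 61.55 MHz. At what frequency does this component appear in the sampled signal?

13.2 MHz

136.3 MHz mod fs = 13.2 MHz.
13.2 MHz ≤ fs/2 = 30.775 MHz, appears at 13.2 MHz.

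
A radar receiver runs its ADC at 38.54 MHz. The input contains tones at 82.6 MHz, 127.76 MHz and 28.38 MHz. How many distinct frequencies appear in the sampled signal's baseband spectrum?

fs/2 = 19.27 MHz.
82.6 MHz mod fs = 5.52 MHz.
5.52 MHz ≤ fs/2 = 19.27 MHz, appears at 5.52 MHz.
127.76 MHz mod fs = 12.14 MHz.
12.14 MHz ≤ fs/2 = 19.27 MHz, appears at 12.14 MHz.
28.38 MHz > fs/2 = 19.27 MHz, folds to fs − 28.38 MHz = 10.16 MHz.
Distinct values: {5.52 MHz, 10.16 MHz, 12.14 MHz} → 3.

3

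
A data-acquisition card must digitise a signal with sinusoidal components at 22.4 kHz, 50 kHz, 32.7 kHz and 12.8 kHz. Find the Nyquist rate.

Highest-frequency component: 50 kHz.
Nyquist rate = 2 × 50 kHz = 100 kHz.

100 kHz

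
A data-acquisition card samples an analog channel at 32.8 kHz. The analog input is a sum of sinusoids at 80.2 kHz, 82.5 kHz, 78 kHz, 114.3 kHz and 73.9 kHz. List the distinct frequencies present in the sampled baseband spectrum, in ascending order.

8.3 kHz, 12.4 kHz, 14.6 kHz, 15.9 kHz

fs/2 = 16.4 kHz.
80.2 kHz mod fs = 14.6 kHz.
14.6 kHz ≤ fs/2 = 16.4 kHz, appears at 14.6 kHz.
82.5 kHz mod fs = 16.9 kHz.
16.9 kHz > fs/2 = 16.4 kHz, folds to fs − 16.9 kHz = 15.9 kHz.
78 kHz mod fs = 12.4 kHz.
12.4 kHz ≤ fs/2 = 16.4 kHz, appears at 12.4 kHz.
114.3 kHz mod fs = 15.9 kHz.
15.9 kHz ≤ fs/2 = 16.4 kHz, appears at 15.9 kHz.
73.9 kHz mod fs = 8.3 kHz.
8.3 kHz ≤ fs/2 = 16.4 kHz, appears at 8.3 kHz.
Distinct values: {8.3 kHz, 12.4 kHz, 14.6 kHz, 15.9 kHz}.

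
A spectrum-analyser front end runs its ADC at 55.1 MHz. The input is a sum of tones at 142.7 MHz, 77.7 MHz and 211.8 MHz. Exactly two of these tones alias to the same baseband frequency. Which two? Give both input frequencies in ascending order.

fs/2 = 27.55 MHz.
142.7 MHz mod fs = 32.5 MHz.
32.5 MHz > fs/2 = 27.55 MHz, folds to fs − 32.5 MHz = 22.6 MHz.
77.7 MHz mod fs = 22.6 MHz.
22.6 MHz ≤ fs/2 = 27.55 MHz, appears at 22.6 MHz.
211.8 MHz mod fs = 46.5 MHz.
46.5 MHz > fs/2 = 27.55 MHz, folds to fs − 46.5 MHz = 8.6 MHz.
77.7 MHz and 142.7 MHz both map to 22.6 MHz.

77.7 MHz, 142.7 MHz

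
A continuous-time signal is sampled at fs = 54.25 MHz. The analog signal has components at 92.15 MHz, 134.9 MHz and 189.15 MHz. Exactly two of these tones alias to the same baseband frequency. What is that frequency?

fs/2 = 27.125 MHz.
92.15 MHz mod fs = 37.9 MHz.
37.9 MHz > fs/2 = 27.125 MHz, folds to fs − 37.9 MHz = 16.35 MHz.
134.9 MHz mod fs = 26.4 MHz.
26.4 MHz ≤ fs/2 = 27.125 MHz, appears at 26.4 MHz.
189.15 MHz mod fs = 26.4 MHz.
26.4 MHz ≤ fs/2 = 27.125 MHz, appears at 26.4 MHz.
134.9 MHz and 189.15 MHz both map to 26.4 MHz.

26.4 MHz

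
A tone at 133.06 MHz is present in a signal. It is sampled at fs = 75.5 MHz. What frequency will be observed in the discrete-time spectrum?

17.94 MHz

133.06 MHz mod fs = 57.56 MHz.
57.56 MHz > fs/2 = 37.75 MHz, folds to fs − 57.56 MHz = 17.94 MHz.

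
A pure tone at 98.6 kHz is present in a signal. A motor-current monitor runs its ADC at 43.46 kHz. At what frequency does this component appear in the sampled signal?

98.6 kHz mod fs = 11.68 kHz.
11.68 kHz ≤ fs/2 = 21.73 kHz, appears at 11.68 kHz.

11.68 kHz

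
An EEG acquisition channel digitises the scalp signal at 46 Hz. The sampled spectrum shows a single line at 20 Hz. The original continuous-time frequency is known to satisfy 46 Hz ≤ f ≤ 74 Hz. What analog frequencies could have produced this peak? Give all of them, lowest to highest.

Frequencies that alias to 20 Hz are k·fs ± 20 Hz for integer k ≥ 0.
k=0: 20 Hz.
k=1: 26 Hz, 66 Hz.
k=2: 72 Hz, 112 Hz.
k=3: 118 Hz, 158 Hz.
Within [46 Hz, 74 Hz]: 66 Hz, 72 Hz.

66 Hz, 72 Hz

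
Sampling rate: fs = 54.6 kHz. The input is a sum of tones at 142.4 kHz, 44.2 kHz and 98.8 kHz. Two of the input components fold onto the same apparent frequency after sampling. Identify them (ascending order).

fs/2 = 27.3 kHz.
142.4 kHz mod fs = 33.2 kHz.
33.2 kHz > fs/2 = 27.3 kHz, folds to fs − 33.2 kHz = 21.4 kHz.
44.2 kHz > fs/2 = 27.3 kHz, folds to fs − 44.2 kHz = 10.4 kHz.
98.8 kHz mod fs = 44.2 kHz.
44.2 kHz > fs/2 = 27.3 kHz, folds to fs − 44.2 kHz = 10.4 kHz.
44.2 kHz and 98.8 kHz both map to 10.4 kHz.

44.2 kHz, 98.8 kHz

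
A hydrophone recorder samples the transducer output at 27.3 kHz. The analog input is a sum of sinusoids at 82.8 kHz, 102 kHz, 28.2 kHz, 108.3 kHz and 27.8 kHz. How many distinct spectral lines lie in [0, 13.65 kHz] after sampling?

fs/2 = 13.65 kHz.
82.8 kHz mod fs = 0.9 kHz.
0.9 kHz ≤ fs/2 = 13.65 kHz, appears at 0.9 kHz.
102 kHz mod fs = 20.1 kHz.
20.1 kHz > fs/2 = 13.65 kHz, folds to fs − 20.1 kHz = 7.2 kHz.
28.2 kHz mod fs = 0.9 kHz.
0.9 kHz ≤ fs/2 = 13.65 kHz, appears at 0.9 kHz.
108.3 kHz mod fs = 26.4 kHz.
26.4 kHz > fs/2 = 13.65 kHz, folds to fs − 26.4 kHz = 0.9 kHz.
27.8 kHz mod fs = 0.5 kHz.
0.5 kHz ≤ fs/2 = 13.65 kHz, appears at 0.5 kHz.
Distinct values: {0.5 kHz, 0.9 kHz, 7.2 kHz} → 3.

3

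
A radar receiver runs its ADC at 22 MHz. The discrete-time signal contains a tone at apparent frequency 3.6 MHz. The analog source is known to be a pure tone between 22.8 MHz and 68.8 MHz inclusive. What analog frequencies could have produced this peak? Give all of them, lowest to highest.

25.6 MHz, 40.4 MHz, 47.6 MHz, 62.4 MHz

Frequencies that alias to 3.6 MHz are k·fs ± 3.6 MHz for integer k ≥ 0.
k=0: 3.6 MHz.
k=1: 18.4 MHz, 25.6 MHz.
k=2: 40.4 MHz, 47.6 MHz.
k=3: 62.4 MHz, 69.6 MHz.
k=4: 84.4 MHz, 91.6 MHz.
Within [22.8 MHz, 68.8 MHz]: 25.6 MHz, 40.4 MHz, 47.6 MHz, 62.4 MHz.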